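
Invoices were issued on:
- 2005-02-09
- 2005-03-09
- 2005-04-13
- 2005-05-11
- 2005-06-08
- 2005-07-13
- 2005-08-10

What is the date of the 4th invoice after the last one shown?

2005-12-14

Gaps: 28, 35, 28, 28, 35, 28 days — a mix of 28 and 35. Every date is a Wednesday.
Each is the 2nd Wednesday of its month.
2nd Wednesday of September 2005: 2005-09-14.
October 2005 — 2nd Wednesday is 2005-10-12.
2nd Wednesday of November 2005: 2005-11-09.
2nd Wednesday of December 2005: 2005-12-14.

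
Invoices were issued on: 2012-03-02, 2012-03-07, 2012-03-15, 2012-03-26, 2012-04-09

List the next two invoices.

The spacing grows by 3 each time: 5, 8, 11, 14 days.
Next gap: 17 days. 2012-04-09 + 17 days = 2012-04-26.
Next gap: 20 days. 2012-04-26 + 20 days = 2012-05-16.

2012-04-26, 2012-05-16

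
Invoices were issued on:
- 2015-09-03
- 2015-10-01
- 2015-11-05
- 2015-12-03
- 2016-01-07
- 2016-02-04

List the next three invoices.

2016-03-03, 2016-04-07, 2016-05-05

Gaps: 28, 35, 28, 35, 28 days — a mix of 28 and 35. Every date is a Thursday.
Each is the 1st Thursday of its month.
1st Thursday of March 2016: 2016-03-03.
1st Thursday of April 2016: 2016-04-07.
1st Thursday of May 2016: 2016-05-05.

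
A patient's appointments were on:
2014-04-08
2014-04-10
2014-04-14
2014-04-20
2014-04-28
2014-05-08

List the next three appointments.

2014-05-20, 2014-06-03, 2014-06-19

The spacing grows by 2 each time: 2, 4, 6, 8, 10 days.
Next gap: 12 days. 2014-05-08 + 12 days = 2014-05-20.
Next gap: 14 days. 2014-05-20 + 14 days = 2014-06-03.
Next gap: 16 days. 2014-06-03 + 16 days = 2014-06-19.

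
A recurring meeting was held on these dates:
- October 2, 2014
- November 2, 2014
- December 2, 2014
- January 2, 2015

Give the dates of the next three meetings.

February 2, 2015; March 2, 2015; April 2, 2015

Gaps: 31, 30, 31 days — not constant. Every event is on the 2nd of the month.
Pattern: the 2nd of each month.
February 2015: February 2, 2015.
March 2015: March 2, 2015.
Next: April 2015 → April 2, 2015.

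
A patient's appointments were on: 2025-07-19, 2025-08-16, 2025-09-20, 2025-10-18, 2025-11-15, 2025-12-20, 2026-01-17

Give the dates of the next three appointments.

Gaps: 28, 35, 28, 28, 35, 28 days — a mix of 28 and 35. Every date is a Saturday.
Each is the 3rd Saturday of its month.
February 2026 — 3rd Saturday is 2026-02-21.
March 2026 — 3rd Saturday is 2026-03-21.
April 2026 — 3rd Saturday is 2026-04-18.

2026-02-21, 2026-03-21, 2026-04-18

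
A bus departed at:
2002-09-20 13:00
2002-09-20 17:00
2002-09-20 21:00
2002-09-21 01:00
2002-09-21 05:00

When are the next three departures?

2002-09-21 09:00, 2002-09-21 13:00, 2002-09-21 17:00

Gaps: 4, 4, 4, 4 hours — each event is 4 hours after the previous one.
2002-09-21 05:00 + 4 h = 2002-09-21 09:00.
2002-09-21 09:00 + 4 h = 2002-09-21 13:00.
2002-09-21 13:00 + 4 h = 2002-09-21 17:00.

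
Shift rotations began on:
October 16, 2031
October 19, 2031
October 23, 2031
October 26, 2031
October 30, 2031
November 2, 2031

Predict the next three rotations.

The gap pattern 3, 4, 3, 4, 3 repeats every 2 events.
These are the Thursdays and Sundays of each week.
The following Thursday is November 6, 2031.
The following Sunday is November 9, 2031.
The following Thursday is November 13, 2031.

November 6, 2031; November 9, 2031; November 13, 2031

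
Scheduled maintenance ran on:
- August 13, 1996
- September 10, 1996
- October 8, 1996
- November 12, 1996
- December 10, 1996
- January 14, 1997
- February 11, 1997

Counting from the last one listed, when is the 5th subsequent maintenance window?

These are Tuesdays at 28- or 35-day spacing (28, 28, 35, 28, 35, 28).
The pattern: 2nd Tuesday of the month.
2nd Tuesday of March 1997: March 11, 1997.
April 1997 — 2nd Tuesday is April 8, 1997.
2nd Tuesday of May 1997: May 13, 1997.
2nd Tuesday of June 1997: June 10, 1997.
July 1997 — 2nd Tuesday is July 8, 1997.

July 8, 1997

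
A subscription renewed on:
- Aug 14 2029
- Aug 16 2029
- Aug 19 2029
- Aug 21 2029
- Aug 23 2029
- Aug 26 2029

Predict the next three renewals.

Aug 28 2029, Aug 30 2029, Sep 2 2029

Gaps: 2, 3, 2, 2, 3 days — not constant, but cyclic with period 3.
The events fall on every Tuesday, Thursday and Sunday.
The following Tuesday is Aug 28 2029.
The following Thursday is Aug 30 2029.
The following Sunday is Sep 2 2029.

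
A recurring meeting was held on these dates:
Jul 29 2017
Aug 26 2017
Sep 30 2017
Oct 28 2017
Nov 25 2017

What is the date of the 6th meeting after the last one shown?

Every date is a Saturday; gaps 28, 35, 28, 28 days.
Each is the last Saturday of its month (at least one falls on the 29th or later, ruling out '4th Saturday').
Last Saturday of December 2017: Dec 30 2017.
January 2018 ends with Saturday Jan 27 2018.
February 2018 ends with Saturday Feb 24 2018.
Last Saturday of March 2018: Mar 31 2018.
April 2018 ends with Saturday Apr 28 2018.
Last Saturday of May 2018: May 26 2018.

May 26 2018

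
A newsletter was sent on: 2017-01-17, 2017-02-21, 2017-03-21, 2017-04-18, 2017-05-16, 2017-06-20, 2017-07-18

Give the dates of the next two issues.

2017-08-15, 2017-09-19

These are Tuesdays at 28- or 35-day spacing (35, 28, 28, 28, 35, 28).
The pattern: 3rd Tuesday of the month.
August 2017 — 3rd Tuesday is 2017-08-15.
September 2017 — 3rd Tuesday is 2017-09-19.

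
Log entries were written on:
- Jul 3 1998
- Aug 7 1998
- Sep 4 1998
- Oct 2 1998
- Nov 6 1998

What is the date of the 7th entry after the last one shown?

All dates are Fridays, 35, 28, 28, 35 days apart.
Specifically, the 1st Friday of each month.
December 1998 — 1st Friday is Dec 4 1998.
1st Friday of January 1999: Jan 1 1999.
February 1999 — 1st Friday is Feb 5 1999.
March 1999 — 1st Friday is Mar 5 1999.
April 1999 — 1st Friday is Apr 2 1999.
1st Friday of May 1999: May 7 1999.
June 1999 — 1st Friday is Jun 4 1999.

Jun 4 1999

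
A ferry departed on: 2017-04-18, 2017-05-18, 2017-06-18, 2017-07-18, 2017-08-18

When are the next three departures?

2017-09-18, 2017-10-18, 2017-11-18

Each date is the 18th; the gaps (30, 31, 30, 31) track the month lengths.
The rule is the 18th of each month.
Next: September 2017 → 2017-09-18.
Next: October 2017 → 2017-10-18.
Next: November 2017 → 2017-11-18.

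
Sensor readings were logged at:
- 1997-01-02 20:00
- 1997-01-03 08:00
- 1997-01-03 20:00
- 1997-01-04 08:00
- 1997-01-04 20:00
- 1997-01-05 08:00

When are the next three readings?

Spacing: 12, 12, 12, 12, 12 h — constant 12 h.
1997-01-05 08:00 + 12 h = 1997-01-05 20:00.
1997-01-05 20:00 + 12 h = 1997-01-06 08:00.
1997-01-06 08:00 + 12 h = 1997-01-06 20:00.

1997-01-05 20:00, 1997-01-06 08:00, 1997-01-06 20:00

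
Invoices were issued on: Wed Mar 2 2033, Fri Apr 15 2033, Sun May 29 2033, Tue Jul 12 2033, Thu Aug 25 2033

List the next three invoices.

Sat Oct 8 2033, Mon Nov 21 2033, Wed Jan 4 2034

Gaps between consecutive events: 44, 44, 44, 44 days — a constant 44-day interval.
Thu Aug 25 2033 + 44 days = Sat Oct 8 2033.
Sat Oct 8 2033 + 44 days = Mon Nov 21 2033.
Mon Nov 21 2033 + 44 days = Wed Jan 4 2034.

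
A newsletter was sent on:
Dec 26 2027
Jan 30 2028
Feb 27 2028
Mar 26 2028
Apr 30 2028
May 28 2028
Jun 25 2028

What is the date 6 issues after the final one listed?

Dec 31 2028

Every date is a Sunday; gaps 35, 28, 28, 35, 28, 28 days.
Each is the last Sunday of its month (at least one falls on the 29th or later, ruling out '4th Sunday').
Last Sunday of July 2028: Jul 30 2028.
August 2028 ends with Sunday Aug 27 2028.
September 2028 ends with Sunday Sep 24 2028.
Last Sunday of October 2028: Oct 29 2028.
November 2028 ends with Sunday Nov 26 2028.
Last Sunday of December 2028: Dec 31 2028.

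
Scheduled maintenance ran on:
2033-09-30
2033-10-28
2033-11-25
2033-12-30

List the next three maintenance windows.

2034-01-27, 2034-02-24, 2034-03-31

Every date is a Friday; gaps 28, 28, 35 days.
Each is the last Friday of its month (at least one falls on the 29th or later, ruling out '4th Friday').
Last Friday of January 2034: 2034-01-27.
Last Friday of February 2034: 2034-02-24.
March 2034 ends with Friday 2034-03-31.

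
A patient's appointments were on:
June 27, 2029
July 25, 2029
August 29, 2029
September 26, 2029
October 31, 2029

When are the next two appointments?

Every date is a Wednesday; gaps 28, 35, 28, 35 days.
Each is the last Wednesday of its month (at least one falls on the 29th or later, ruling out '4th Wednesday').
November 2029 ends with Wednesday November 28, 2029.
Last Wednesday of December 2029: December 26, 2029.

November 28, 2029; December 26, 2029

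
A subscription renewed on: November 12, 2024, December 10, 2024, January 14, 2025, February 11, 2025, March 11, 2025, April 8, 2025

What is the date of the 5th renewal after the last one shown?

September 9, 2025

Gaps: 28, 35, 28, 28, 28 days — a mix of 28 and 35. Every date is a Tuesday.
Each is the 2nd Tuesday of its month.
May 2025 — 2nd Tuesday is May 13, 2025.
June 2025 — 2nd Tuesday is June 10, 2025.
2nd Tuesday of July 2025: July 8, 2025.
August 2025 — 2nd Tuesday is August 12, 2025.
2nd Tuesday of September 2025: September 9, 2025.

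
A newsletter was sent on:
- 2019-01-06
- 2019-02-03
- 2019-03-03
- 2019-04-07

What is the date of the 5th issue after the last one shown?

2019-09-01

Gaps: 28, 28, 35 days — a mix of 28 and 35. Every date is a Sunday.
Each is the 1st Sunday of its month.
1st Sunday of May 2019: 2019-05-05.
June 2019 — 1st Sunday is 2019-06-02.
July 2019 — 1st Sunday is 2019-07-07.
1st Sunday of August 2019: 2019-08-04.
September 2019 — 1st Sunday is 2019-09-01.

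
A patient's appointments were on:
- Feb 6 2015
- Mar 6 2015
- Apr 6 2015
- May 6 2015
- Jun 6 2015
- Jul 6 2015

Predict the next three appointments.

Gaps: 28, 31, 30, 31, 30 days — not constant. Every event is on the 6th of the month.
Pattern: the 6th of each month.
Next: August 2015 → Aug 6 2015.
September 2015: Sep 6 2015.
Next: October 2015 → Oct 6 2015.

Aug 6 2015, Sep 6 2015, Oct 6 2015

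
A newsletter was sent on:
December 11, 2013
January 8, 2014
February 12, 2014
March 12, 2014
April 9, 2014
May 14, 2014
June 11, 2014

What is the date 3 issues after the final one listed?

Gaps: 28, 35, 28, 28, 35, 28 days — a mix of 28 and 35. Every date is a Wednesday.
Each is the 2nd Wednesday of its month.
July 2014 — 2nd Wednesday is July 9, 2014.
2nd Wednesday of August 2014: August 13, 2014.
2nd Wednesday of September 2014: September 10, 2014.

September 10, 2014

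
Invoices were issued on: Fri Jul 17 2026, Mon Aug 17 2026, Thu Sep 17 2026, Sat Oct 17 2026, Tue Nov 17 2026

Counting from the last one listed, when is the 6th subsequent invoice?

Mon May 17 2027

Each date is the 17th; the gaps (31, 31, 30, 31) track the month lengths.
The rule is the 17th of each month.
December 2026: Thu Dec 17 2026.
Next: January 2027 → Sun Jan 17 2027.
February 2027: Wed Feb 17 2027.
Next: March 2027 → Wed Mar 17 2027.
Next: April 2027 → Sat Apr 17 2027.
May 2027: Mon May 17 2027.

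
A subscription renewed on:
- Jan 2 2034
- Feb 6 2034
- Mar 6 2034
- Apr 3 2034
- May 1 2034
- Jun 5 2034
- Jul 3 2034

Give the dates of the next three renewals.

Aug 7 2034, Sep 4 2034, Oct 2 2034

All dates are Mondays, 35, 28, 28, 28, 35, 28 days apart.
Specifically, the 1st Monday of each month.
August 2034 — 1st Monday is Aug 7 2034.
1st Monday of September 2034: Sep 4 2034.
October 2034 — 1st Monday is Oct 2 2034.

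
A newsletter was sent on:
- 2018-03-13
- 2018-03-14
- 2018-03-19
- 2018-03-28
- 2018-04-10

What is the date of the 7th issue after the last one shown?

2018-10-30

Gaps: 1, 5, 9, 13 days — each gap is 4 larger than the previous one.
Next gap: 17 days. 2018-04-10 + 17 days = 2018-04-27.
Next gap: 21 days. 2018-04-27 + 21 days = 2018-05-18.
Next gap: 25 days. 2018-05-18 + 25 days = 2018-06-12.
Next gap: 29 days. 2018-06-12 + 29 days = 2018-07-11.
Next gap: 33 days. 2018-07-11 + 33 days = 2018-08-13.
Next gap: 37 days. 2018-08-13 + 37 days = 2018-09-19.
Next gap: 41 days. 2018-09-19 + 41 days = 2018-10-30.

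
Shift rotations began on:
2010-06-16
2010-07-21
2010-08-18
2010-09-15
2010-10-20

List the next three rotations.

2010-11-17, 2010-12-15, 2011-01-19

Gaps: 35, 28, 28, 35 days — a mix of 28 and 35. Every date is a Wednesday.
Each is the 3rd Wednesday of its month.
November 2010 — 3rd Wednesday is 2010-11-17.
3rd Wednesday of December 2010: 2010-12-15.
January 2011 — 3rd Wednesday is 2011-01-19.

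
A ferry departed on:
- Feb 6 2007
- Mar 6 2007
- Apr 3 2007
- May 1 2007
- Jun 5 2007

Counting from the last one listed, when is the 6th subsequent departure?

All dates are Tuesdays, 28, 28, 28, 35 days apart.
Specifically, the 1st Tuesday of each month.
July 2007 — 1st Tuesday is Jul 3 2007.
1st Tuesday of August 2007: Aug 7 2007.
September 2007 — 1st Tuesday is Sep 4 2007.
October 2007 — 1st Tuesday is Oct 2 2007.
November 2007 — 1st Tuesday is Nov 6 2007.
December 2007 — 1st Tuesday is Dec 4 2007.

Dec 4 2007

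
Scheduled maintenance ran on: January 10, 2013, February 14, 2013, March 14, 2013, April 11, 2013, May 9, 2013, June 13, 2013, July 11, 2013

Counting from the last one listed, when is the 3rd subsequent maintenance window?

All dates are Thursdays, 35, 28, 28, 28, 35, 28 days apart.
Specifically, the 2nd Thursday of each month.
2nd Thursday of August 2013: August 8, 2013.
September 2013 — 2nd Thursday is September 12, 2013.
October 2013 — 2nd Thursday is October 10, 2013.

October 10, 2013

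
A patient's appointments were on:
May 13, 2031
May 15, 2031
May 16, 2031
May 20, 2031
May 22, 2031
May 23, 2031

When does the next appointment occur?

Every event lands on a Tuesday or Thursday or Friday (gaps cycle 2, 1, 4, 2, 1).
So the schedule is: every Tuesday, Thursday and Friday.
The following Tuesday is May 27, 2031.

May 27, 2031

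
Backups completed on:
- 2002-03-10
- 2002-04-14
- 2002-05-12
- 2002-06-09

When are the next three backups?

Gaps: 35, 28, 28 days — a mix of 28 and 35. Every date is a Sunday.
Each is the 2nd Sunday of its month.
2nd Sunday of July 2002: 2002-07-14.
August 2002 — 2nd Sunday is 2002-08-11.
2nd Sunday of September 2002: 2002-09-08.

2002-07-14, 2002-08-11, 2002-09-08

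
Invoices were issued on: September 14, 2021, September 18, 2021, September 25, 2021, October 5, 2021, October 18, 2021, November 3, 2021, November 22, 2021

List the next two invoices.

December 14, 2021; January 8, 2022

The spacing grows by 3 each time: 4, 7, 10, 13, 16, 19 days.
Next gap: 22 days. November 22, 2021 + 22 days = December 14, 2021.
Next gap: 25 days. December 14, 2021 + 25 days = January 8, 2022.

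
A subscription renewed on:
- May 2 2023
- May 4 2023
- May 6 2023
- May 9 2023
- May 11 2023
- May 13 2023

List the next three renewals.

May 16 2023, May 18 2023, May 20 2023

Gaps: 2, 2, 3, 2, 2 days — not constant, but cyclic with period 3.
The events fall on every Tuesday, Thursday and Saturday.
Next Tuesday: May 16 2023.
Next Thursday: May 18 2023.
The following Saturday is May 20 2023.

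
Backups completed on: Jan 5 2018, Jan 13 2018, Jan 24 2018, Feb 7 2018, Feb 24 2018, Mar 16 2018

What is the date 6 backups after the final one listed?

The spacing grows by 3 each time: 8, 11, 14, 17, 20 days.
Next gap: 23 days. Mar 16 2018 + 23 days = Apr 8 2018.
Next gap: 26 days. Apr 8 2018 + 26 days = May 4 2018.
Next gap: 29 days. May 4 2018 + 29 days = Jun 2 2018.
Next gap: 32 days. Jun 2 2018 + 32 days = Jul 4 2018.
Next gap: 35 days. Jul 4 2018 + 35 days = Aug 8 2018.
Next gap: 38 days. Aug 8 2018 + 38 days = Sep 15 2018.

Sep 15 2018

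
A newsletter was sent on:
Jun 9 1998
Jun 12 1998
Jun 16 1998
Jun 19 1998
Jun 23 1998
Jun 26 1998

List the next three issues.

Jun 30 1998, Jul 3 1998, Jul 7 1998

Gaps: 3, 4, 3, 4, 3 days — not constant, but cyclic with period 2.
The events fall on every Tuesday and Friday.
The following Tuesday is Jun 30 1998.
The following Friday is Jul 3 1998.
Next Tuesday: Jul 7 1998.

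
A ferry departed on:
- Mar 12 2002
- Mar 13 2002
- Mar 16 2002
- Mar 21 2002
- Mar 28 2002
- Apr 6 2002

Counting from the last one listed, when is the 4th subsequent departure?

Jun 1 2002

Gaps: 1, 3, 5, 7, 9 days — each gap is 2 larger than the previous one.
Next gap: 11 days. Apr 6 2002 + 11 days = Apr 17 2002.
Next gap: 13 days. Apr 17 2002 + 13 days = Apr 30 2002.
Next gap: 15 days. Apr 30 2002 + 15 days = May 15 2002.
Next gap: 17 days. May 15 2002 + 17 days = Jun 1 2002.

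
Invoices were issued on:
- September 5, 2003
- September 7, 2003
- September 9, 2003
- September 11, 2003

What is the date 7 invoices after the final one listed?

September 25, 2003

Every event comes 2 days after the last (2, 2, 2).
September 11, 2003 + 2 days = September 13, 2003.
September 13, 2003 + 2 days = September 15, 2003.
September 15, 2003 + 2 days = September 17, 2003.
September 17, 2003 + 2 days = September 19, 2003.
September 19, 2003 + 2 days = September 21, 2003.
September 21, 2003 + 2 days = September 23, 2003.
September 23, 2003 + 2 days = September 25, 2003.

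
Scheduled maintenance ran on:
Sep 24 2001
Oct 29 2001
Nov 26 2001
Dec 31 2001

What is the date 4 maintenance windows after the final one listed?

Apr 29 2002

All Mondays; the gaps (35, 28, 35) vary with month length.
This is the last Monday of each month.
Last Monday of January 2002: Jan 28 2002.
February 2002 ends with Monday Feb 25 2002.
March 2002 ends with Monday Mar 25 2002.
Last Monday of April 2002: Apr 29 2002.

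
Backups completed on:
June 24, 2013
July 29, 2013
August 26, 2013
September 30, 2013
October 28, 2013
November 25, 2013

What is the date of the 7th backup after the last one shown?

June 30, 2014

These are Mondays with 35, 28, 35, 28, 28-day gaps.
Each is the final Monday of its month — July 29, 2013 is past the 28th, so '4th Monday' doesn't fit.
December 2013 ends with Monday December 30, 2013.
January 2014 ends with Monday January 27, 2014.
February 2014 ends with Monday February 24, 2014.
Last Monday of March 2014: March 31, 2014.
Last Monday of April 2014: April 28, 2014.
May 2014 ends with Monday May 26, 2014.
Last Monday of June 2014: June 30, 2014.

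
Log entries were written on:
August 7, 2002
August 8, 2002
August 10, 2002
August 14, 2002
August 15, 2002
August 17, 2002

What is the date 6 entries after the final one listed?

Every event lands on a Wednesday or Thursday or Saturday (gaps cycle 1, 2, 4, 1, 2).
So the schedule is: every Wednesday, Thursday and Saturday.
The following Wednesday is August 21, 2002.
Next Thursday: August 22, 2002.
The following Saturday is August 24, 2002.
The following Wednesday is August 28, 2002.
The following Thursday is August 29, 2002.
The following Saturday is August 31, 2002.

August 31, 2002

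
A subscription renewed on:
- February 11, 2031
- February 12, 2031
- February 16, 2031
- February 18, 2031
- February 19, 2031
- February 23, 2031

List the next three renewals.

February 25, 2031; February 26, 2031; March 2, 2031

Every event lands on a Tuesday or Wednesday or Sunday (gaps cycle 1, 4, 2, 1, 4).
So the schedule is: every Tuesday, Wednesday and Sunday.
Next Tuesday: February 25, 2031.
Next Wednesday: February 26, 2031.
Next Sunday: March 2, 2031.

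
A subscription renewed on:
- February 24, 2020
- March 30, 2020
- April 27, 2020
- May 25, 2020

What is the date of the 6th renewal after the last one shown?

These are Mondays with 35, 28, 28-day gaps.
Each is the final Monday of its month — March 30, 2020 is past the 28th, so '4th Monday' doesn't fit.
Last Monday of June 2020: June 29, 2020.
July 2020 ends with Monday July 27, 2020.
Last Monday of August 2020: August 31, 2020.
Last Monday of September 2020: September 28, 2020.
October 2020 ends with Monday October 26, 2020.
Last Monday of November 2020: November 30, 2020.

November 30, 2020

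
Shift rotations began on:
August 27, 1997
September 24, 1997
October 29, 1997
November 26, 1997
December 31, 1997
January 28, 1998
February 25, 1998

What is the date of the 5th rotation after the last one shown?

These are Wednesdays with 28, 35, 28, 35, 28, 28-day gaps.
Each is the final Wednesday of its month — October 29, 1997 is past the 28th, so '4th Wednesday' doesn't fit.
Last Wednesday of March 1998: March 25, 1998.
April 1998 ends with Wednesday April 29, 1998.
Last Wednesday of May 1998: May 27, 1998.
Last Wednesday of June 1998: June 24, 1998.
July 1998 ends with Wednesday July 29, 1998.

July 29, 1998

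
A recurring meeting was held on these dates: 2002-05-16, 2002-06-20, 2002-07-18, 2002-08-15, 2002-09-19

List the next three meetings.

2002-10-17, 2002-11-21, 2002-12-19

Gaps: 35, 28, 28, 35 days — a mix of 28 and 35. Every date is a Thursday.
Each is the 3rd Thursday of its month.
October 2002 — 3rd Thursday is 2002-10-17.
3rd Thursday of November 2002: 2002-11-21.
3rd Thursday of December 2002: 2002-12-19.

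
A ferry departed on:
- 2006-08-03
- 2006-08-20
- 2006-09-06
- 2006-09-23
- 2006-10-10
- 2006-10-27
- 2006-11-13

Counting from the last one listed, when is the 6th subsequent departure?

2007-02-23

The spacing is 17, 17, 17, 17, 17, 17 days — always 17 days.
2006-11-13 + 17 days = 2006-11-30.
2006-11-30 + 17 days = 2006-12-17.
2006-12-17 + 17 days = 2007-01-03.
2007-01-03 + 17 days = 2007-01-20.
2007-01-20 + 17 days = 2007-02-06.
2007-02-06 + 17 days = 2007-02-23.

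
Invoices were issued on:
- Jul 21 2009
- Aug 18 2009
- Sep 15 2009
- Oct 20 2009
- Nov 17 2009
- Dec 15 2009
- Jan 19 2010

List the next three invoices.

Feb 16 2010, Mar 16 2010, Apr 20 2010

Gaps: 28, 28, 35, 28, 28, 35 days — a mix of 28 and 35. Every date is a Tuesday.
Each is the 3rd Tuesday of its month.
3rd Tuesday of February 2010: Feb 16 2010.
3rd Tuesday of March 2010: Mar 16 2010.
3rd Tuesday of April 2010: Apr 20 2010.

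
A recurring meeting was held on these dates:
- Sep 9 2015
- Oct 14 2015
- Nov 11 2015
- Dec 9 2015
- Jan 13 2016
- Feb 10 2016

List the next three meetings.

Mar 9 2016, Apr 13 2016, May 11 2016

All dates are Wednesdays, 35, 28, 28, 35, 28 days apart.
Specifically, the 2nd Wednesday of each month.
March 2016 — 2nd Wednesday is Mar 9 2016.
2nd Wednesday of April 2016: Apr 13 2016.
2nd Wednesday of May 2016: May 11 2016.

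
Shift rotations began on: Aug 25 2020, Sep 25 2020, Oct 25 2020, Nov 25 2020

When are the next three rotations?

Gaps: 31, 30, 31 days — not constant. Every event is on the 25th of the month.
Pattern: the 25th of each month.
December 2020: Dec 25 2020.
Next: January 2021 → Jan 25 2021.
Next: February 2021 → Feb 25 2021.

Dec 25 2020, Jan 25 2021, Feb 25 2021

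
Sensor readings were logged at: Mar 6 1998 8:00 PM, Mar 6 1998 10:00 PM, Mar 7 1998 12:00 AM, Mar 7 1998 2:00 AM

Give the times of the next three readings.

Gaps: 2, 2, 2 hours — each event is 2 hours after the previous one.
Mar 7 1998 2:00 AM + 2 h = Mar 7 1998 4:00 AM.
Mar 7 1998 4:00 AM + 2 h = Mar 7 1998 6:00 AM.
Mar 7 1998 6:00 AM + 2 h = Mar 7 1998 8:00 AM.

Mar 7 1998 4:00 AM, Mar 7 1998 6:00 AM, Mar 7 1998 8:00 AM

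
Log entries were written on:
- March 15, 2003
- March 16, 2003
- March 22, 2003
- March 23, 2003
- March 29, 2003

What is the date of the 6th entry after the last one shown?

Gaps: 1, 6, 1, 6 days — not constant, but cyclic with period 2.
The events fall on every Saturday and Sunday.
Next Sunday: March 30, 2003.
Next Saturday: April 5, 2003.
Next Sunday: April 6, 2003.
Next Saturday: April 12, 2003.
Next Sunday: April 13, 2003.
Next Saturday: April 19, 2003.

April 19, 2003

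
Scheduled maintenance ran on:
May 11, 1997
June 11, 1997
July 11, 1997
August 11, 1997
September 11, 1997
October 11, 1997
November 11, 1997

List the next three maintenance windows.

December 11, 1997; January 11, 1998; February 11, 1998

The day-of-month is always 11 (31, 30, 31, 31, 30, 31 days between events).
So this recurs on the 11th of each month.
Next: December 1997 → December 11, 1997.
January 1998: January 11, 1998.
Next: February 1998 → February 11, 1998.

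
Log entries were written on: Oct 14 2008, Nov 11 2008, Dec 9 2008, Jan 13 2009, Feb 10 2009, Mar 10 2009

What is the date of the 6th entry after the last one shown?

Sep 8 2009

All dates are Tuesdays, 28, 28, 35, 28, 28 days apart.
Specifically, the 2nd Tuesday of each month.
April 2009 — 2nd Tuesday is Apr 14 2009.
May 2009 — 2nd Tuesday is May 12 2009.
2nd Tuesday of June 2009: Jun 9 2009.
July 2009 — 2nd Tuesday is Jul 14 2009.
August 2009 — 2nd Tuesday is Aug 11 2009.
September 2009 — 2nd Tuesday is Sep 8 2009.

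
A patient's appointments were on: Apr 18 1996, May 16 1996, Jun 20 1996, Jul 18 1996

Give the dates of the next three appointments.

Aug 15 1996, Sep 19 1996, Oct 17 1996

All dates are Thursdays, 28, 35, 28 days apart.
Specifically, the 3rd Thursday of each month.
August 1996 — 3rd Thursday is Aug 15 1996.
3rd Thursday of September 1996: Sep 19 1996.
3rd Thursday of October 1996: Oct 17 1996.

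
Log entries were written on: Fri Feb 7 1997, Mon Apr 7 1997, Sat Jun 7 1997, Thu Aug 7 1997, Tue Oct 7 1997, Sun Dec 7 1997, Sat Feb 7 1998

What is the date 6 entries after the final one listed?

The day-of-month is always 7 (59, 61, 61, 61, 61, 62 days between events).
So this recurs on the 7th of every 2 months.
April 1998: Tue Apr 7 1998.
Next: June 1998 → Sun Jun 7 1998.
August 1998: Fri Aug 7 1998.
Next: October 1998 → Wed Oct 7 1998.
Next: December 1998 → Mon Dec 7 1998.
February 1999: Sun Feb 7 1999.

Sun Feb 7 1999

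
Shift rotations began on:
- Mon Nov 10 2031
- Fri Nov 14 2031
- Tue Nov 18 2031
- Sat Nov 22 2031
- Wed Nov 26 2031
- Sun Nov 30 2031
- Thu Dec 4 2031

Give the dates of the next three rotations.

Mon Dec 8 2031, Fri Dec 12 2031, Tue Dec 16 2031

The spacing is 4, 4, 4, 4, 4, 4 days — always 4 days.
Thu Dec 4 2031 + 4 days = Mon Dec 8 2031.
Mon Dec 8 2031 + 4 days = Fri Dec 12 2031.
Fri Dec 12 2031 + 4 days = Tue Dec 16 2031.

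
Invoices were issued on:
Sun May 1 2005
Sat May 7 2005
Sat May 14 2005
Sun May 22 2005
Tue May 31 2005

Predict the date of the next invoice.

Fri Jun 10 2005

Gaps: 6, 7, 8, 9 days — each gap is 1 larger than the previous one.
Next gap: 10 days. Tue May 31 2005 + 10 days = Fri Jun 10 2005.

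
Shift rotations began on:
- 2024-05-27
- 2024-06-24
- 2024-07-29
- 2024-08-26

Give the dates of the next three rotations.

2024-09-30, 2024-10-28, 2024-11-25

Every date is a Monday; gaps 28, 35, 28 days.
Each is the last Monday of its month (at least one falls on the 29th or later, ruling out '4th Monday').
September 2024 ends with Monday 2024-09-30.
October 2024 ends with Monday 2024-10-28.
November 2024 ends with Monday 2024-11-25.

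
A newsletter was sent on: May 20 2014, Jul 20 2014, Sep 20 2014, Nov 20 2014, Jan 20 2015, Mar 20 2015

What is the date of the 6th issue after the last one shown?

Gaps: 61, 62, 61, 61, 59 days — not constant. Every event is on the 20th of the month.
Pattern: the 20th of every 2 months.
May 2015: May 20 2015.
July 2015: Jul 20 2015.
Next: September 2015 → Sep 20 2015.
November 2015: Nov 20 2015.
Next: January 2016 → Jan 20 2016.
March 2016: Mar 20 2016.

Mar 20 2016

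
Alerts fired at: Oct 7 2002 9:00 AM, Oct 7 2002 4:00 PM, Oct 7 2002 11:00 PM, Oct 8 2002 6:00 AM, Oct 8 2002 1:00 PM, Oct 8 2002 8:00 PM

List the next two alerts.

Oct 9 2002 3:00 AM, Oct 9 2002 10:00 AM

Spacing: 7, 7, 7, 7, 7 h — constant 7 h.
Oct 8 2002 8:00 PM + 7 h = Oct 9 2002 3:00 AM.
Oct 9 2002 3:00 AM + 7 h = Oct 9 2002 10:00 AM.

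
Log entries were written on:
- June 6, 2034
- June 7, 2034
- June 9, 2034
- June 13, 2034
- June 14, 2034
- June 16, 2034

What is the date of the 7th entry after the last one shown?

The gap pattern 1, 2, 4, 1, 2 repeats every 3 events.
These are the Tuesdays, Wednesdays and Fridays of each week.
The following Tuesday is June 20, 2034.
The following Wednesday is June 21, 2034.
The following Friday is June 23, 2034.
Next Tuesday: June 27, 2034.
The following Wednesday is June 28, 2034.
The following Friday is June 30, 2034.
Next Tuesday: July 4, 2034.

July 4, 2034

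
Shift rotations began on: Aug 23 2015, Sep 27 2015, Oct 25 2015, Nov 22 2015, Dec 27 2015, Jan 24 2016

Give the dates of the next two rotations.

Feb 28 2016, Mar 27 2016

Gaps: 35, 28, 28, 35, 28 days — a mix of 28 and 35. Every date is a Sunday.
Each is the 4th Sunday of its month.
4th Sunday of February 2016: Feb 28 2016.
March 2016 — 4th Sunday is Mar 27 2016.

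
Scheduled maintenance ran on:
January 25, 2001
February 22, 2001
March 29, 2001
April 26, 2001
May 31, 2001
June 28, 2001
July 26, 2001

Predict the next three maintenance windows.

August 30, 2001; September 27, 2001; October 25, 2001

These are Thursdays with 28, 35, 28, 35, 28, 28-day gaps.
Each is the final Thursday of its month — March 29, 2001 is past the 28th, so '4th Thursday' doesn't fit.
August 2001 ends with Thursday August 30, 2001.
September 2001 ends with Thursday September 27, 2001.
October 2001 ends with Thursday October 25, 2001.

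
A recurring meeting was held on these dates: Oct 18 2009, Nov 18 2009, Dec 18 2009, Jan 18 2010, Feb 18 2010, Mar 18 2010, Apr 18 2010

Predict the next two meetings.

Gaps: 31, 30, 31, 31, 28, 31 days — not constant. Every event is on the 18th of the month.
Pattern: the 18th of each month.
May 2010: May 18 2010.
Next: June 2010 → Jun 18 2010.

May 18 2010, Jun 18 2010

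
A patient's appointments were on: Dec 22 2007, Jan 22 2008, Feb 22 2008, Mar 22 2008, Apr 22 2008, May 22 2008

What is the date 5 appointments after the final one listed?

Oct 22 2008

Each date is the 22nd; the gaps (31, 31, 29, 31, 30) track the month lengths.
The rule is the 22nd of each month.
June 2008: Jun 22 2008.
July 2008: Jul 22 2008.
Next: August 2008 → Aug 22 2008.
Next: September 2008 → Sep 22 2008.
Next: October 2008 → Oct 22 2008.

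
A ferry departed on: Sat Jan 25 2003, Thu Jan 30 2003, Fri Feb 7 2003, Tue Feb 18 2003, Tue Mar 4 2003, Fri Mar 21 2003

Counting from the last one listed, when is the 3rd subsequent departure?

Thu May 29 2003

The spacing grows by 3 each time: 5, 8, 11, 14, 17 days.
Next gap: 20 days. Fri Mar 21 2003 + 20 days = Thu Apr 10 2003.
Next gap: 23 days. Thu Apr 10 2003 + 23 days = Sat May 3 2003.
Next gap: 26 days. Sat May 3 2003 + 26 days = Thu May 29 2003.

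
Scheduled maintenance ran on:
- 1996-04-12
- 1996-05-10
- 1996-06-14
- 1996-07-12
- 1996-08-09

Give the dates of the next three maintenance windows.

Gaps: 28, 35, 28, 28 days — a mix of 28 and 35. Every date is a Friday.
Each is the 2nd Friday of its month.
September 1996 — 2nd Friday is 1996-09-13.
2nd Friday of October 1996: 1996-10-11.
2nd Friday of November 1996: 1996-11-08.

1996-09-13, 1996-10-11, 1996-11-08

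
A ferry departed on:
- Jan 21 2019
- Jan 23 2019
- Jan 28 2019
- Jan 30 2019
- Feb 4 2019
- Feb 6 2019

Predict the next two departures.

Feb 11 2019, Feb 13 2019

The gap pattern 2, 5, 2, 5, 2 repeats every 2 events.
These are the Mondays and Wednesdays of each week.
The following Monday is Feb 11 2019.
The following Wednesday is Feb 13 2019.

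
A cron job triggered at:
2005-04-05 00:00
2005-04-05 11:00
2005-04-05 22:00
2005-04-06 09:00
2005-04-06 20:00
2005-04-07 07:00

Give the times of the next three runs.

Spacing: 11, 11, 11, 11, 11 h — constant 11 h.
2005-04-07 07:00 + 11 h = 2005-04-07 18:00.
2005-04-07 18:00 + 11 h = 2005-04-08 05:00.
2005-04-08 05:00 + 11 h = 2005-04-08 16:00.

2005-04-07 18:00, 2005-04-08 05:00, 2005-04-08 16:00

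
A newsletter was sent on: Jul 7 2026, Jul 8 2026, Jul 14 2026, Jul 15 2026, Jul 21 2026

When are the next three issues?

Jul 22 2026, Jul 28 2026, Jul 29 2026

Gaps: 1, 6, 1, 6 days — not constant, but cyclic with period 2.
The events fall on every Tuesday and Wednesday.
The following Wednesday is Jul 22 2026.
The following Tuesday is Jul 28 2026.
Next Wednesday: Jul 29 2026.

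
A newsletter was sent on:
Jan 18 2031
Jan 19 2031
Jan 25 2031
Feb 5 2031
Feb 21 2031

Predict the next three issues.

Intervals are 1, 6, 11, 16 days — an arithmetic progression with common difference 5.
Next gap: 21 days. Feb 21 2031 + 21 days = Mar 14 2031.
Next gap: 26 days. Mar 14 2031 + 26 days = Apr 9 2031.
Next gap: 31 days. Apr 9 2031 + 31 days = May 10 2031.

Mar 14 2031, Apr 9 2031, May 10 2031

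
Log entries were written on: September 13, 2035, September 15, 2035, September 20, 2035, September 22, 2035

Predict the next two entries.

Gaps: 2, 5, 2 days — not constant, but cyclic with period 2.
The events fall on every Thursday and Saturday.
The following Thursday is September 27, 2035.
Next Saturday: September 29, 2035.

September 27, 2035; September 29, 2035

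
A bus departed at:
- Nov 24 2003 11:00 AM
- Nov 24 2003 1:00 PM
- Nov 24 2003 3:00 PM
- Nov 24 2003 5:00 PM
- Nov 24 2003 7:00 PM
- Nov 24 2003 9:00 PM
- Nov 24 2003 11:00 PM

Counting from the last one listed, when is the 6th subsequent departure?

The interval is a steady 2 hours (2, 2, 2, 2, 2, 2).
Nov 24 2003 11:00 PM + 2 h = Nov 25 2003 1:00 AM.
Nov 25 2003 1:00 AM + 2 h = Nov 25 2003 3:00 AM.
Nov 25 2003 3:00 AM + 2 h = Nov 25 2003 5:00 AM.
Nov 25 2003 5:00 AM + 2 h = Nov 25 2003 7:00 AM.
Nov 25 2003 7:00 AM + 2 h = Nov 25 2003 9:00 AM.
Nov 25 2003 9:00 AM + 2 h = Nov 25 2003 11:00 AM.

Nov 25 2003 11:00 AM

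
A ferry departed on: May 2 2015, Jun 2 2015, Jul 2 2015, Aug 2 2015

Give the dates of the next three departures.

Sep 2 2015, Oct 2 2015, Nov 2 2015

Each date is the 2nd; the gaps (31, 30, 31) track the month lengths.
The rule is the 2nd of each month.
Next: September 2015 → Sep 2 2015.
Next: October 2015 → Oct 2 2015.
Next: November 2015 → Nov 2 2015.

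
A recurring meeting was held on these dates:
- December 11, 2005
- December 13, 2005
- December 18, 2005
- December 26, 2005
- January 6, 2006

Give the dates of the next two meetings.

The spacing grows by 3 each time: 2, 5, 8, 11 days.
Next gap: 14 days. January 6, 2006 + 14 days = January 20, 2006.
Next gap: 17 days. January 20, 2006 + 17 days = February 6, 2006.

January 20, 2006; February 6, 2006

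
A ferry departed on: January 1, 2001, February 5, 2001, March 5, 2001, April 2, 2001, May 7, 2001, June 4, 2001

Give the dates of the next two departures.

July 2, 2001; August 6, 2001

All dates are Mondays, 35, 28, 28, 35, 28 days apart.
Specifically, the 1st Monday of each month.
July 2001 — 1st Monday is July 2, 2001.
1st Monday of August 2001: August 6, 2001.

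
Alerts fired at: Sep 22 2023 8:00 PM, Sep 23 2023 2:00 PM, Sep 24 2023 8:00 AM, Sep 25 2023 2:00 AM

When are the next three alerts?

Sep 25 2023 8:00 PM, Sep 26 2023 2:00 PM, Sep 27 2023 8:00 AM

The interval is a steady 18 hours (18, 18, 18).
Sep 25 2023 2:00 AM + 18 h = Sep 25 2023 8:00 PM.
Sep 25 2023 8:00 PM + 18 h = Sep 26 2023 2:00 PM.
Sep 26 2023 2:00 PM + 18 h = Sep 27 2023 8:00 AM.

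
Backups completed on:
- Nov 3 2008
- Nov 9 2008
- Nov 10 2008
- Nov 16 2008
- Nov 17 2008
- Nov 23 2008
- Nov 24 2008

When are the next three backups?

Every event lands on a Monday or Sunday (gaps cycle 6, 1, 6, 1, 6, 1).
So the schedule is: every Monday and Sunday.
Next Sunday: Nov 30 2008.
The following Monday is Dec 1 2008.
Next Sunday: Dec 7 2008.

Nov 30 2008, Dec 1 2008, Dec 7 2008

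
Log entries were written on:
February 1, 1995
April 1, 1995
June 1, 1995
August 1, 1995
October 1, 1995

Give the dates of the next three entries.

December 1, 1995; February 1, 1996; April 1, 1996

Each date is the 1st; the gaps (59, 61, 61, 61) track the month lengths.
The rule is the 1st of every 2 months.
Next: December 1995 → December 1, 1995.
Next: February 1996 → February 1, 1996.
Next: April 1996 → April 1, 1996.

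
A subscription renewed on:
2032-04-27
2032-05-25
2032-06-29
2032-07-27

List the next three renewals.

2032-08-31, 2032-09-28, 2032-10-26

All Tuesdays; the gaps (28, 35, 28) vary with month length.
This is the last Tuesday of each month.
August 2032 ends with Tuesday 2032-08-31.
September 2032 ends with Tuesday 2032-09-28.
Last Tuesday of October 2032: 2032-10-26.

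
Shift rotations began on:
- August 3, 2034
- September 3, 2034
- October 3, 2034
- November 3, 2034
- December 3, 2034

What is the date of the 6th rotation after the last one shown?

Each date is the 3rd; the gaps (31, 30, 31, 30) track the month lengths.
The rule is the 3rd of each month.
January 2035: January 3, 2035.
Next: February 2035 → February 3, 2035.
Next: March 2035 → March 3, 2035.
Next: April 2035 → April 3, 2035.
May 2035: May 3, 2035.
June 2035: June 3, 2035.

June 3, 2035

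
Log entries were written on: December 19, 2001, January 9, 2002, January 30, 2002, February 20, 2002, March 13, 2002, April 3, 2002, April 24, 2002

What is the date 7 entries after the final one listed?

September 18, 2002

Gaps between consecutive events: 21, 21, 21, 21, 21, 21 days — a constant 21-day interval.
April 24, 2002 + 21 days = May 15, 2002.
May 15, 2002 + 21 days = June 5, 2002.
June 5, 2002 + 21 days = June 26, 2002.
June 26, 2002 + 21 days = July 17, 2002.
July 17, 2002 + 21 days = August 7, 2002.
August 7, 2002 + 21 days = August 28, 2002.
August 28, 2002 + 21 days = September 18, 2002.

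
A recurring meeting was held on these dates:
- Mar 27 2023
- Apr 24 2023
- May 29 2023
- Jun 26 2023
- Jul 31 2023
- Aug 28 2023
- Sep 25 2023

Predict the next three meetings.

Oct 30 2023, Nov 27 2023, Dec 25 2023

These are Mondays with 28, 35, 28, 35, 28, 28-day gaps.
Each is the final Monday of its month — May 29 2023 is past the 28th, so '4th Monday' doesn't fit.
October 2023 ends with Monday Oct 30 2023.
Last Monday of November 2023: Nov 27 2023.
December 2023 ends with Monday Dec 25 2023.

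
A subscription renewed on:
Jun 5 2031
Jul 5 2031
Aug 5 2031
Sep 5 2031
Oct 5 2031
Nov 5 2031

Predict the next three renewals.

Dec 5 2031, Jan 5 2032, Feb 5 2032

Gaps: 30, 31, 31, 30, 31 days — not constant. Every event is on the 5th of the month.
Pattern: the 5th of each month.
Next: December 2031 → Dec 5 2031.
Next: January 2032 → Jan 5 2032.
February 2032: Feb 5 2032.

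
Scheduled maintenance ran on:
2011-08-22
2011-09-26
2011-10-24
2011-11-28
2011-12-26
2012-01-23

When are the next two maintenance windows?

2012-02-27, 2012-03-26

These are Mondays at 28- or 35-day spacing (35, 28, 35, 28, 28).
The pattern: 4th Monday of the month.
February 2012 — 4th Monday is 2012-02-27.
March 2012 — 4th Monday is 2012-03-26.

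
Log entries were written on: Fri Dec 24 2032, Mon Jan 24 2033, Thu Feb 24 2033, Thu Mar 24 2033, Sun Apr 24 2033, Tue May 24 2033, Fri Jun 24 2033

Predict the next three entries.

Gaps: 31, 31, 28, 31, 30, 31 days — not constant. Every event is on the 24th of the month.
Pattern: the 24th of each month.
July 2033: Sun Jul 24 2033.
August 2033: Wed Aug 24 2033.
Next: September 2033 → Sat Sep 24 2033.

Sun Jul 24 2033, Wed Aug 24 2033, Sat Sep 24 2033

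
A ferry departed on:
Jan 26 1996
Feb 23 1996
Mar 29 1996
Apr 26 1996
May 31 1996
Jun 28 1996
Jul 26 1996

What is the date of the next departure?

Aug 30 1996

These are Fridays with 28, 35, 28, 35, 28, 28-day gaps.
Each is the final Friday of its month — Mar 29 1996 is past the 28th, so '4th Friday' doesn't fit.
Last Friday of August 1996: Aug 30 1996.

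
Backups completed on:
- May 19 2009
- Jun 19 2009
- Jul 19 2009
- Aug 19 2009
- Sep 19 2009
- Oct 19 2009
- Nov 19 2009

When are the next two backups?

Gaps: 31, 30, 31, 31, 30, 31 days — not constant. Every event is on the 19th of the month.
Pattern: the 19th of each month.
Next: December 2009 → Dec 19 2009.
January 2010: Jan 19 2010.

Dec 19 2009, Jan 19 2010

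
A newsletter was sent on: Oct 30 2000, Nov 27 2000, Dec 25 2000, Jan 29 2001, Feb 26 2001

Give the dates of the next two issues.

These are Mondays with 28, 28, 35, 28-day gaps.
Each is the final Monday of its month — Oct 30 2000 is past the 28th, so '4th Monday' doesn't fit.
Last Monday of March 2001: Mar 26 2001.
Last Monday of April 2001: Apr 30 2001.

Mar 26 2001, Apr 30 2001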